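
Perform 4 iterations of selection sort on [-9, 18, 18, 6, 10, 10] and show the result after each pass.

Pass 1: Select minimum -9 at index 0, swap -> [-9, 18, 18, 6, 10, 10]
Pass 2: Select minimum 6 at index 3, swap -> [-9, 6, 18, 18, 10, 10]
Pass 3: Select minimum 10 at index 4, swap -> [-9, 6, 10, 18, 18, 10]
Pass 4: Select minimum 10 at index 5, swap -> [-9, 6, 10, 10, 18, 18]


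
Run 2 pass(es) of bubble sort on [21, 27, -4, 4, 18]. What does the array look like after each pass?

After pass 1: [21, -4, 4, 18, 27] (3 swaps)
After pass 2: [-4, 4, 18, 21, 27] (3 swaps)
Total swaps: 6


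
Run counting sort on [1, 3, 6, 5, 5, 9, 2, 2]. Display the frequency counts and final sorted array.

Count array: [0, 1, 2, 1, 0, 2, 1, 0, 0, 1]
(count[i] = number of elements equal to i)
Cumulative count: [0, 1, 3, 4, 4, 6, 7, 7, 7, 8]
Sorted: [1, 2, 2, 3, 5, 5, 6, 9]


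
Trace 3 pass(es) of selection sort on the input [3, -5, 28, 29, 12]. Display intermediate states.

Pass 1: Select minimum -5 at index 1, swap -> [-5, 3, 28, 29, 12]
Pass 2: Select minimum 3 at index 1, swap -> [-5, 3, 28, 29, 12]
Pass 3: Select minimum 12 at index 4, swap -> [-5, 3, 12, 29, 28]


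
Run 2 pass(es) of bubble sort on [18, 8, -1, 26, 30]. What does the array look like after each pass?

After pass 1: [8, -1, 18, 26, 30] (2 swaps)
After pass 2: [-1, 8, 18, 26, 30] (1 swaps)
Total swaps: 3


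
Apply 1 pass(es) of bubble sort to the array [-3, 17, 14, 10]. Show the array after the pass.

After pass 1: [-3, 14, 10, 17] (2 swaps)
Total swaps: 2


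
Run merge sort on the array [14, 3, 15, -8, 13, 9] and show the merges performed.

Divide and conquer:
  Merge [3] + [15] -> [3, 15]
  Merge [14] + [3, 15] -> [3, 14, 15]
  Merge [13] + [9] -> [9, 13]
  Merge [-8] + [9, 13] -> [-8, 9, 13]
  Merge [3, 14, 15] + [-8, 9, 13] -> [-8, 3, 9, 13, 14, 15]


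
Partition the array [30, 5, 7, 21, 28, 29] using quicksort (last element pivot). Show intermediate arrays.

Partition 1: pivot=29 at index 4 -> [5, 7, 21, 28, 29, 30]
Partition 2: pivot=28 at index 3 -> [5, 7, 21, 28, 29, 30]
Partition 3: pivot=21 at index 2 -> [5, 7, 21, 28, 29, 30]
Partition 4: pivot=7 at index 1 -> [5, 7, 21, 28, 29, 30]


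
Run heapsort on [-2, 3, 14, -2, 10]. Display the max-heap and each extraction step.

Build heap: [14, 10, -2, -2, 3]
Extract 14: [10, 3, -2, -2, 14]
Extract 10: [3, -2, -2, 10, 14]
Extract 3: [-2, -2, 3, 10, 14]
Extract -2: [-2, -2, 3, 10, 14]


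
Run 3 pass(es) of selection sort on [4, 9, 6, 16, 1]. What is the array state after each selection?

Pass 1: Select minimum 1 at index 4, swap -> [1, 9, 6, 16, 4]
Pass 2: Select minimum 4 at index 4, swap -> [1, 4, 6, 16, 9]
Pass 3: Select minimum 6 at index 2, swap -> [1, 4, 6, 16, 9]


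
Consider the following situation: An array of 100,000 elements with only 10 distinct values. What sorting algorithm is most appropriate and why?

Best choice: 3-way quicksort or Counting sort
Reason: 3-way (Dutch national flag) partitioning groups every copy of the pivot together, so with only d=10 distinct keys quicksort finishes in O(n log d) expected time, which is effectively linear; counting sort runs in O(n + k) where k is the size of the key range (not the number of distinct values), so it is linear when the 10 values are integers drawn from a small known range


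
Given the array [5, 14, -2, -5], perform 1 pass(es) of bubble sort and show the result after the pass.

After pass 1: [5, -2, -5, 14] (2 swaps)
Total swaps: 2


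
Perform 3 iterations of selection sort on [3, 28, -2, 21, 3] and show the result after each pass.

Pass 1: Select minimum -2 at index 2, swap -> [-2, 28, 3, 21, 3]
Pass 2: Select minimum 3 at index 2, swap -> [-2, 3, 28, 21, 3]
Pass 3: Select minimum 3 at index 4, swap -> [-2, 3, 3, 21, 28]


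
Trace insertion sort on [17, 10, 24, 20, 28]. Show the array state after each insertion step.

First element 17 is already 'sorted'
Insert 10: shifted 1 elements -> [10, 17, 24, 20, 28]
Insert 24: shifted 0 elements -> [10, 17, 24, 20, 28]
Insert 20: shifted 1 elements -> [10, 17, 20, 24, 28]
Insert 28: shifted 0 elements -> [10, 17, 20, 24, 28]


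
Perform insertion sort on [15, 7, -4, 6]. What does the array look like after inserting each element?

First element 15 is already 'sorted'
Insert 7: shifted 1 elements -> [7, 15, -4, 6]
Insert -4: shifted 2 elements -> [-4, 7, 15, 6]
Insert 6: shifted 2 elements -> [-4, 6, 7, 15]


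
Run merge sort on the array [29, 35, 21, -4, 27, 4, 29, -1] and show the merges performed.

Divide and conquer:
  Merge [29] + [35] -> [29, 35]
  Merge [21] + [-4] -> [-4, 21]
  Merge [29, 35] + [-4, 21] -> [-4, 21, 29, 35]
  Merge [27] + [4] -> [4, 27]
  Merge [29] + [-1] -> [-1, 29]
  Merge [4, 27] + [-1, 29] -> [-1, 4, 27, 29]
  Merge [-4, 21, 29, 35] + [-1, 4, 27, 29] -> [-4, -1, 4, 21, 27, 29, 29, 35]


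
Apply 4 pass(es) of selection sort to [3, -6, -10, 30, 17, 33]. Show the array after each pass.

Pass 1: Select minimum -10 at index 2, swap -> [-10, -6, 3, 30, 17, 33]
Pass 2: Select minimum -6 at index 1, swap -> [-10, -6, 3, 30, 17, 33]
Pass 3: Select minimum 3 at index 2, swap -> [-10, -6, 3, 30, 17, 33]
Pass 4: Select minimum 17 at index 4, swap -> [-10, -6, 3, 17, 30, 33]


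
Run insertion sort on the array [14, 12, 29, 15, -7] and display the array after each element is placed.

First element 14 is already 'sorted'
Insert 12: shifted 1 elements -> [12, 14, 29, 15, -7]
Insert 29: shifted 0 elements -> [12, 14, 29, 15, -7]
Insert 15: shifted 1 elements -> [12, 14, 15, 29, -7]
Insert -7: shifted 4 elements -> [-7, 12, 14, 15, 29]


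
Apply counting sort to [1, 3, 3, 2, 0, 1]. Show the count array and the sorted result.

Count array: [1, 2, 1, 2]
(count[i] = number of elements equal to i)
Cumulative count: [1, 3, 4, 6]
Sorted: [0, 1, 1, 2, 3, 3]


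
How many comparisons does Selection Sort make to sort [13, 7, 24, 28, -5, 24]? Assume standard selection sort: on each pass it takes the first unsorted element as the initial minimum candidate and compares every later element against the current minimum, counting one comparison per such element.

Pass 1: scan indices 1..5 for the minimum = 5 comparison(s); min is -5, place at index 0 -> [-5, 7, 24, 28, 13, 24]
Pass 2: scan indices 2..5 for the minimum = 4 comparison(s); min is 7, place at index 1 -> [-5, 7, 24, 28, 13, 24]
Pass 3: scan indices 3..5 for the minimum = 3 comparison(s); min is 13, place at index 2 -> [-5, 7, 13, 28, 24, 24]
Pass 4: scan indices 4..5 for the minimum = 2 comparison(s); min is 24, place at index 3 -> [-5, 7, 13, 24, 28, 24]
Pass 5: scan indices 5..5 for the minimum = 1 comparison(s); min is 24, place at index 4 -> [-5, 7, 13, 24, 24, 28]
Selection sort always scans the whole unsorted suffix, so the count is (n-1) + (n-2) + ... + 1 = n(n-1)/2 = 6*5/2 = 15 regardless of the input order.
Total comparisons: 5 + 4 + 3 + 2 + 1 = 15


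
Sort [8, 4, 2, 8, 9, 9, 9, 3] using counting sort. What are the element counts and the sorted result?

Count array: [0, 0, 1, 1, 1, 0, 0, 0, 2, 3]
(count[i] = number of elements equal to i)
Cumulative count: [0, 0, 1, 2, 3, 3, 3, 3, 5, 8]
Sorted: [2, 3, 4, 8, 8, 9, 9, 9]


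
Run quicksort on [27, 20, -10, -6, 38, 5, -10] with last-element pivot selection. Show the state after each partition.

Partition 1: pivot=-10 at index 1 -> [-10, -10, 27, -6, 38, 5, 20]
Partition 2: pivot=20 at index 4 -> [-10, -10, -6, 5, 20, 27, 38]
Partition 3: pivot=5 at index 3 -> [-10, -10, -6, 5, 20, 27, 38]
Partition 4: pivot=38 at index 6 -> [-10, -10, -6, 5, 20, 27, 38]


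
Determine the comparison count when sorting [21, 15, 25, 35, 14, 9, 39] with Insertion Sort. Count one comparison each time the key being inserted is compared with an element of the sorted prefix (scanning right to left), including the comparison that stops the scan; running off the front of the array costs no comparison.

Insert 15: 21 > 15 (shift), reached front = 1 comparison(s) -> [15, 21, 25, 35, 14, 9, 39]
Insert 25: 21 <= 25 (stop) = 1 comparison(s) -> [15, 21, 25, 35, 14, 9, 39]
Insert 35: 25 <= 35 (stop) = 1 comparison(s) -> [15, 21, 25, 35, 14, 9, 39]
Insert 14: 35 > 14 (shift), 25 > 14 (shift), 21 > 14 (shift), 15 > 14 (shift), reached front = 4 comparison(s) -> [14, 15, 21, 25, 35, 9, 39]
Insert 9: 35 > 9 (shift), 25 > 9 (shift), 21 > 9 (shift), 15 > 9 (shift), 14 > 9 (shift), reached front = 5 comparison(s) -> [9, 14, 15, 21, 25, 35, 39]
Insert 39: 35 <= 39 (stop) = 1 comparison(s) -> [9, 14, 15, 21, 25, 35, 39]
Total comparisons: 1 + 1 + 1 + 4 + 5 + 1 = 13


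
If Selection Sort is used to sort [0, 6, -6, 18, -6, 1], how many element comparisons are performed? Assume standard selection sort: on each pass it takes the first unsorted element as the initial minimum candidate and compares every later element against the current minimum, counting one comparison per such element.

Pass 1: scan indices 1..5 for the minimum = 5 comparison(s); min is -6, place at index 0 -> [-6, 6, 0, 18, -6, 1]
Pass 2: scan indices 2..5 for the minimum = 4 comparison(s); min is -6, place at index 1 -> [-6, -6, 0, 18, 6, 1]
Pass 3: scan indices 3..5 for the minimum = 3 comparison(s); min is 0, place at index 2 -> [-6, -6, 0, 18, 6, 1]
Pass 4: scan indices 4..5 for the minimum = 2 comparison(s); min is 1, place at index 3 -> [-6, -6, 0, 1, 6, 18]
Pass 5: scan indices 5..5 for the minimum = 1 comparison(s); min is 6, place at index 4 -> [-6, -6, 0, 1, 6, 18]
Selection sort always scans the whole unsorted suffix, so the count is (n-1) + (n-2) + ... + 1 = n(n-1)/2 = 6*5/2 = 15 regardless of the input order.
Total comparisons: 5 + 4 + 3 + 2 + 1 = 15


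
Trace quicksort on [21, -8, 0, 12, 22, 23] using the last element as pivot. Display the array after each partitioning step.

Partition 1: pivot=23 at index 5 -> [21, -8, 0, 12, 22, 23]
Partition 2: pivot=22 at index 4 -> [21, -8, 0, 12, 22, 23]
Partition 3: pivot=12 at index 2 -> [-8, 0, 12, 21, 22, 23]
Partition 4: pivot=0 at index 1 -> [-8, 0, 12, 21, 22, 23]


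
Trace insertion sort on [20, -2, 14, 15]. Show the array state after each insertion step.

First element 20 is already 'sorted'
Insert -2: shifted 1 elements -> [-2, 20, 14, 15]
Insert 14: shifted 1 elements -> [-2, 14, 20, 15]
Insert 15: shifted 1 elements -> [-2, 14, 15, 20]


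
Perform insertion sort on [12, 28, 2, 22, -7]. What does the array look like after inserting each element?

First element 12 is already 'sorted'
Insert 28: shifted 0 elements -> [12, 28, 2, 22, -7]
Insert 2: shifted 2 elements -> [2, 12, 28, 22, -7]
Insert 22: shifted 1 elements -> [2, 12, 22, 28, -7]
Insert -7: shifted 4 elements -> [-7, 2, 12, 22, 28]


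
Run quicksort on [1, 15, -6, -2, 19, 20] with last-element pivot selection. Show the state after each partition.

Partition 1: pivot=20 at index 5 -> [1, 15, -6, -2, 19, 20]
Partition 2: pivot=19 at index 4 -> [1, 15, -6, -2, 19, 20]
Partition 3: pivot=-2 at index 1 -> [-6, -2, 1, 15, 19, 20]
Partition 4: pivot=15 at index 3 -> [-6, -2, 1, 15, 19, 20]


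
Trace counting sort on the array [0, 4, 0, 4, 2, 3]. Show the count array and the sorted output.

Count array: [2, 0, 1, 1, 2]
(count[i] = number of elements equal to i)
Cumulative count: [2, 2, 3, 4, 6]
Sorted: [0, 0, 2, 3, 4, 4]


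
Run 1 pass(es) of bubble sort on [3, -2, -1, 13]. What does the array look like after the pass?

After pass 1: [-2, -1, 3, 13] (2 swaps)
Total swaps: 2


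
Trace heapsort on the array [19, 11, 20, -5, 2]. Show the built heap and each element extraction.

Build heap: [20, 11, 19, -5, 2]
Extract 20: [19, 11, 2, -5, 20]
Extract 19: [11, -5, 2, 19, 20]
Extract 11: [2, -5, 11, 19, 20]
Extract 2: [-5, 2, 11, 19, 20]


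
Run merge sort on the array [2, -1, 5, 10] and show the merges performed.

Divide and conquer:
  Merge [2] + [-1] -> [-1, 2]
  Merge [5] + [10] -> [5, 10]
  Merge [-1, 2] + [5, 10] -> [-1, 2, 5, 10]


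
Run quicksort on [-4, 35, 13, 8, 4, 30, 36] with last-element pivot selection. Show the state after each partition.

Partition 1: pivot=36 at index 6 -> [-4, 35, 13, 8, 4, 30, 36]
Partition 2: pivot=30 at index 4 -> [-4, 13, 8, 4, 30, 35, 36]
Partition 3: pivot=4 at index 1 -> [-4, 4, 8, 13, 30, 35, 36]
Partition 4: pivot=13 at index 3 -> [-4, 4, 8, 13, 30, 35, 36]


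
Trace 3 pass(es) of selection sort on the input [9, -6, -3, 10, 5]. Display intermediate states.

Pass 1: Select minimum -6 at index 1, swap -> [-6, 9, -3, 10, 5]
Pass 2: Select minimum -3 at index 2, swap -> [-6, -3, 9, 10, 5]
Pass 3: Select minimum 5 at index 4, swap -> [-6, -3, 5, 10, 9]


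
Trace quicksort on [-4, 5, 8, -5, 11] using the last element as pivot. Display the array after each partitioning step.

Partition 1: pivot=11 at index 4 -> [-4, 5, 8, -5, 11]
Partition 2: pivot=-5 at index 0 -> [-5, 5, 8, -4, 11]
Partition 3: pivot=-4 at index 1 -> [-5, -4, 8, 5, 11]
Partition 4: pivot=5 at index 2 -> [-5, -4, 5, 8, 11]


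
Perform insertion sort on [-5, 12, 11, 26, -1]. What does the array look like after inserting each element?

First element -5 is already 'sorted'
Insert 12: shifted 0 elements -> [-5, 12, 11, 26, -1]
Insert 11: shifted 1 elements -> [-5, 11, 12, 26, -1]
Insert 26: shifted 0 elements -> [-5, 11, 12, 26, -1]
Insert -1: shifted 3 elements -> [-5, -1, 11, 12, 26]


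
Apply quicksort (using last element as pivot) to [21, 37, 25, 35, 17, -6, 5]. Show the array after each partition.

Partition 1: pivot=5 at index 1 -> [-6, 5, 25, 35, 17, 21, 37]
Partition 2: pivot=37 at index 6 -> [-6, 5, 25, 35, 17, 21, 37]
Partition 3: pivot=21 at index 3 -> [-6, 5, 17, 21, 25, 35, 37]
Partition 4: pivot=35 at index 5 -> [-6, 5, 17, 21, 25, 35, 37]


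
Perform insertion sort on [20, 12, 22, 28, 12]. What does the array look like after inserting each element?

First element 20 is already 'sorted'
Insert 12: shifted 1 elements -> [12, 20, 22, 28, 12]
Insert 22: shifted 0 elements -> [12, 20, 22, 28, 12]
Insert 28: shifted 0 elements -> [12, 20, 22, 28, 12]
Insert 12: shifted 3 elements -> [12, 12, 20, 22, 28]


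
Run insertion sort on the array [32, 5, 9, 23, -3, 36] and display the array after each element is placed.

First element 32 is already 'sorted'
Insert 5: shifted 1 elements -> [5, 32, 9, 23, -3, 36]
Insert 9: shifted 1 elements -> [5, 9, 32, 23, -3, 36]
Insert 23: shifted 1 elements -> [5, 9, 23, 32, -3, 36]
Insert -3: shifted 4 elements -> [-3, 5, 9, 23, 32, 36]
Insert 36: shifted 0 elements -> [-3, 5, 9, 23, 32, 36]


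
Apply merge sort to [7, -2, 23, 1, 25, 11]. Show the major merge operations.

Divide and conquer:
  Merge [-2] + [23] -> [-2, 23]
  Merge [7] + [-2, 23] -> [-2, 7, 23]
  Merge [25] + [11] -> [11, 25]
  Merge [1] + [11, 25] -> [1, 11, 25]
  Merge [-2, 7, 23] + [1, 11, 25] -> [-2, 1, 7, 11, 23, 25]


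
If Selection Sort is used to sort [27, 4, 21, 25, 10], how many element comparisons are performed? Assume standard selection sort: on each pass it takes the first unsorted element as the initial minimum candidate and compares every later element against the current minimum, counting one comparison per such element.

Pass 1: scan indices 1..4 for the minimum = 4 comparison(s); min is 4, place at index 0 -> [4, 27, 21, 25, 10]
Pass 2: scan indices 2..4 for the minimum = 3 comparison(s); min is 10, place at index 1 -> [4, 10, 21, 25, 27]
Pass 3: scan indices 3..4 for the minimum = 2 comparison(s); min is 21, place at index 2 -> [4, 10, 21, 25, 27]
Pass 4: scan indices 4..4 for the minimum = 1 comparison(s); min is 25, place at index 3 -> [4, 10, 21, 25, 27]
Selection sort always scans the whole unsorted suffix, so the count is (n-1) + (n-2) + ... + 1 = n(n-1)/2 = 5*4/2 = 10 regardless of the input order.
Total comparisons: 4 + 3 + 2 + 1 = 10


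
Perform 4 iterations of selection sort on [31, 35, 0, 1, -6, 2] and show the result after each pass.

Pass 1: Select minimum -6 at index 4, swap -> [-6, 35, 0, 1, 31, 2]
Pass 2: Select minimum 0 at index 2, swap -> [-6, 0, 35, 1, 31, 2]
Pass 3: Select minimum 1 at index 3, swap -> [-6, 0, 1, 35, 31, 2]
Pass 4: Select minimum 2 at index 5, swap -> [-6, 0, 1, 2, 31, 35]


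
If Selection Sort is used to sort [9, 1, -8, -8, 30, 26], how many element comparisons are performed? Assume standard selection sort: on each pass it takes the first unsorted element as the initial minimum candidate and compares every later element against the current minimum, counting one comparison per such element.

Pass 1: scan indices 1..5 for the minimum = 5 comparison(s); min is -8, place at index 0 -> [-8, 1, 9, -8, 30, 26]
Pass 2: scan indices 2..5 for the minimum = 4 comparison(s); min is -8, place at index 1 -> [-8, -8, 9, 1, 30, 26]
Pass 3: scan indices 3..5 for the minimum = 3 comparison(s); min is 1, place at index 2 -> [-8, -8, 1, 9, 30, 26]
Pass 4: scan indices 4..5 for the minimum = 2 comparison(s); min is 9, place at index 3 -> [-8, -8, 1, 9, 30, 26]
Pass 5: scan indices 5..5 for the minimum = 1 comparison(s); min is 26, place at index 4 -> [-8, -8, 1, 9, 26, 30]
Selection sort always scans the whole unsorted suffix, so the count is (n-1) + (n-2) + ... + 1 = n(n-1)/2 = 6*5/2 = 15 regardless of the input order.
Total comparisons: 5 + 4 + 3 + 2 + 1 = 15


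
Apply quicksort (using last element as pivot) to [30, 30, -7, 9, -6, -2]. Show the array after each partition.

Partition 1: pivot=-2 at index 2 -> [-7, -6, -2, 9, 30, 30]
Partition 2: pivot=-6 at index 1 -> [-7, -6, -2, 9, 30, 30]
Partition 3: pivot=30 at index 5 -> [-7, -6, -2, 9, 30, 30]
Partition 4: pivot=30 at index 4 -> [-7, -6, -2, 9, 30, 30]


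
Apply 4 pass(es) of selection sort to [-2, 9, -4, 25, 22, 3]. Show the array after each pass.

Pass 1: Select minimum -4 at index 2, swap -> [-4, 9, -2, 25, 22, 3]
Pass 2: Select minimum -2 at index 2, swap -> [-4, -2, 9, 25, 22, 3]
Pass 3: Select minimum 3 at index 5, swap -> [-4, -2, 3, 25, 22, 9]
Pass 4: Select minimum 9 at index 5, swap -> [-4, -2, 3, 9, 22, 25]


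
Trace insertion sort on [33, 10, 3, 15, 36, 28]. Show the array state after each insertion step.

First element 33 is already 'sorted'
Insert 10: shifted 1 elements -> [10, 33, 3, 15, 36, 28]
Insert 3: shifted 2 elements -> [3, 10, 33, 15, 36, 28]
Insert 15: shifted 1 elements -> [3, 10, 15, 33, 36, 28]
Insert 36: shifted 0 elements -> [3, 10, 15, 33, 36, 28]
Insert 28: shifted 2 elements -> [3, 10, 15, 28, 33, 36]


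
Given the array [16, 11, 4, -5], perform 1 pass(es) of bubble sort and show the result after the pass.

After pass 1: [11, 4, -5, 16] (3 swaps)
Total swaps: 3


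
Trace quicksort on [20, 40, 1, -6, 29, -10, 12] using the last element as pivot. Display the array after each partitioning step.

Partition 1: pivot=12 at index 3 -> [1, -6, -10, 12, 29, 20, 40]
Partition 2: pivot=-10 at index 0 -> [-10, -6, 1, 12, 29, 20, 40]
Partition 3: pivot=1 at index 2 -> [-10, -6, 1, 12, 29, 20, 40]
Partition 4: pivot=40 at index 6 -> [-10, -6, 1, 12, 29, 20, 40]
Partition 5: pivot=20 at index 4 -> [-10, -6, 1, 12, 20, 29, 40]


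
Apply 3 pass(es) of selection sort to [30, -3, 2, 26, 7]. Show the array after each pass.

Pass 1: Select minimum -3 at index 1, swap -> [-3, 30, 2, 26, 7]
Pass 2: Select minimum 2 at index 2, swap -> [-3, 2, 30, 26, 7]
Pass 3: Select minimum 7 at index 4, swap -> [-3, 2, 7, 26, 30]


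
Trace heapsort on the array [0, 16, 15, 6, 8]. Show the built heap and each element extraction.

Build heap: [16, 8, 15, 6, 0]
Extract 16: [15, 8, 0, 6, 16]
Extract 15: [8, 6, 0, 15, 16]
Extract 8: [6, 0, 8, 15, 16]
Extract 6: [0, 6, 8, 15, 16]


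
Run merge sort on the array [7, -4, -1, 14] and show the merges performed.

Divide and conquer:
  Merge [7] + [-4] -> [-4, 7]
  Merge [-1] + [14] -> [-1, 14]
  Merge [-4, 7] + [-1, 14] -> [-4, -1, 7, 14]


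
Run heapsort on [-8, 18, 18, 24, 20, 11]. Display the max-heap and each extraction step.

Build heap: [24, 20, 18, 18, -8, 11]
Extract 24: [20, 18, 18, 11, -8, 24]
Extract 20: [18, 11, 18, -8, 20, 24]
Extract 18: [18, 11, -8, 18, 20, 24]
Extract 18: [11, -8, 18, 18, 20, 24]
Extract 11: [-8, 11, 18, 18, 20, 24]


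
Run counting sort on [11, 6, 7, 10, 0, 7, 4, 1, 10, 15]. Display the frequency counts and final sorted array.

Count array: [1, 1, 0, 0, 1, 0, 1, 2, 0, 0, 2, 1, 0, 0, 0, 1]
(count[i] = number of elements equal to i)
Cumulative count: [1, 2, 2, 2, 3, 3, 4, 6, 6, 6, 8, 9, 9, 9, 9, 10]
Sorted: [0, 1, 4, 6, 7, 7, 10, 10, 11, 15]


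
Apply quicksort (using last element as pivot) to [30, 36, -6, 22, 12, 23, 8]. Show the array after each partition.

Partition 1: pivot=8 at index 1 -> [-6, 8, 30, 22, 12, 23, 36]
Partition 2: pivot=36 at index 6 -> [-6, 8, 30, 22, 12, 23, 36]
Partition 3: pivot=23 at index 4 -> [-6, 8, 22, 12, 23, 30, 36]
Partition 4: pivot=12 at index 2 -> [-6, 8, 12, 22, 23, 30, 36]


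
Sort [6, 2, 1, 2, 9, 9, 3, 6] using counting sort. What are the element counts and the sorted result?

Count array: [0, 1, 2, 1, 0, 0, 2, 0, 0, 2]
(count[i] = number of elements equal to i)
Cumulative count: [0, 1, 3, 4, 4, 4, 6, 6, 6, 8]
Sorted: [1, 2, 2, 3, 6, 6, 9, 9]


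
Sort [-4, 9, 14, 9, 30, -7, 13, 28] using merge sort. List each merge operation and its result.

Divide and conquer:
  Merge [-4] + [9] -> [-4, 9]
  Merge [14] + [9] -> [9, 14]
  Merge [-4, 9] + [9, 14] -> [-4, 9, 9, 14]
  Merge [30] + [-7] -> [-7, 30]
  Merge [13] + [28] -> [13, 28]
  Merge [-7, 30] + [13, 28] -> [-7, 13, 28, 30]
  Merge [-4, 9, 9, 14] + [-7, 13, 28, 30] -> [-7, -4, 9, 9, 13, 14, 28, 30]


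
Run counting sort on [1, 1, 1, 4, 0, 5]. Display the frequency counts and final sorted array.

Count array: [1, 3, 0, 0, 1, 1]
(count[i] = number of elements equal to i)
Cumulative count: [1, 4, 4, 4, 5, 6]
Sorted: [0, 1, 1, 1, 4, 5]


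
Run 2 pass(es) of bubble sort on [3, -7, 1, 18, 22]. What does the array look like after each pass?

After pass 1: [-7, 1, 3, 18, 22] (2 swaps)
After pass 2: [-7, 1, 3, 18, 22] (0 swaps)
Total swaps: 2


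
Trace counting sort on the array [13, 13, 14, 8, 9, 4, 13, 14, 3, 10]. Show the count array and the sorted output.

Count array: [0, 0, 0, 1, 1, 0, 0, 0, 1, 1, 1, 0, 0, 3, 2]
(count[i] = number of elements equal to i)
Cumulative count: [0, 0, 0, 1, 2, 2, 2, 2, 3, 4, 5, 5, 5, 8, 10]
Sorted: [3, 4, 8, 9, 10, 13, 13, 13, 14, 14]


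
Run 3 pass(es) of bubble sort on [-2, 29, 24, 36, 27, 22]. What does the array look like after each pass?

After pass 1: [-2, 24, 29, 27, 22, 36] (3 swaps)
After pass 2: [-2, 24, 27, 22, 29, 36] (2 swaps)
After pass 3: [-2, 24, 22, 27, 29, 36] (1 swaps)
Total swaps: 6


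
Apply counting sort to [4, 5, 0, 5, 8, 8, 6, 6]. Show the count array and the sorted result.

Count array: [1, 0, 0, 0, 1, 2, 2, 0, 2]
(count[i] = number of elements equal to i)
Cumulative count: [1, 1, 1, 1, 2, 4, 6, 6, 8]
Sorted: [0, 4, 5, 5, 6, 6, 8, 8]


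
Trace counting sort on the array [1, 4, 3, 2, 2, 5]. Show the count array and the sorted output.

Count array: [0, 1, 2, 1, 1, 1]
(count[i] = number of elements equal to i)
Cumulative count: [0, 1, 3, 4, 5, 6]
Sorted: [1, 2, 2, 3, 4, 5]


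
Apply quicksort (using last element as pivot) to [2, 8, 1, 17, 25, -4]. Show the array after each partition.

Partition 1: pivot=-4 at index 0 -> [-4, 8, 1, 17, 25, 2]
Partition 2: pivot=2 at index 2 -> [-4, 1, 2, 17, 25, 8]
Partition 3: pivot=8 at index 3 -> [-4, 1, 2, 8, 25, 17]
Partition 4: pivot=17 at index 4 -> [-4, 1, 2, 8, 17, 25]


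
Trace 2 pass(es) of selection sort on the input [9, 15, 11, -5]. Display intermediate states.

Pass 1: Select minimum -5 at index 3, swap -> [-5, 15, 11, 9]
Pass 2: Select minimum 9 at index 3, swap -> [-5, 9, 11, 15]


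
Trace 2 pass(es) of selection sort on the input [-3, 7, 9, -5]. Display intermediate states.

Pass 1: Select minimum -5 at index 3, swap -> [-5, 7, 9, -3]
Pass 2: Select minimum -3 at index 3, swap -> [-5, -3, 9, 7]


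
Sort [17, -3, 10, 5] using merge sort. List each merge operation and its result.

Divide and conquer:
  Merge [17] + [-3] -> [-3, 17]
  Merge [10] + [5] -> [5, 10]
  Merge [-3, 17] + [5, 10] -> [-3, 5, 10, 17]


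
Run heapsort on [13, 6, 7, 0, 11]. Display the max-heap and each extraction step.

Build heap: [13, 11, 7, 0, 6]
Extract 13: [11, 6, 7, 0, 13]
Extract 11: [7, 6, 0, 11, 13]
Extract 7: [6, 0, 7, 11, 13]
Extract 6: [0, 6, 7, 11, 13]


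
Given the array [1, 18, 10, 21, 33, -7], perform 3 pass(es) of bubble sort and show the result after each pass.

After pass 1: [1, 10, 18, 21, -7, 33] (2 swaps)
After pass 2: [1, 10, 18, -7, 21, 33] (1 swaps)
After pass 3: [1, 10, -7, 18, 21, 33] (1 swaps)
Total swaps: 4


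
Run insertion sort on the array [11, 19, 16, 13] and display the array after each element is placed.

First element 11 is already 'sorted'
Insert 19: shifted 0 elements -> [11, 19, 16, 13]
Insert 16: shifted 1 elements -> [11, 16, 19, 13]
Insert 13: shifted 2 elements -> [11, 13, 16, 19]


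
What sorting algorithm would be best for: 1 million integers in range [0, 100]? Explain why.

Best choice: Counting sort
Reason: O(n + k) where k=100 is small; linear time beats O(n log n)


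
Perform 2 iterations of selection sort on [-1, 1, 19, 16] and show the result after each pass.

Pass 1: Select minimum -1 at index 0, swap -> [-1, 1, 19, 16]
Pass 2: Select minimum 1 at index 1, swap -> [-1, 1, 19, 16]


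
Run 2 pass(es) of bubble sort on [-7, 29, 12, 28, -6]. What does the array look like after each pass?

After pass 1: [-7, 12, 28, -6, 29] (3 swaps)
After pass 2: [-7, 12, -6, 28, 29] (1 swaps)
Total swaps: 4


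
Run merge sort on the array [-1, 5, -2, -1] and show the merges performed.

Divide and conquer:
  Merge [-1] + [5] -> [-1, 5]
  Merge [-2] + [-1] -> [-2, -1]
  Merge [-1, 5] + [-2, -1] -> [-2, -1, -1, 5]


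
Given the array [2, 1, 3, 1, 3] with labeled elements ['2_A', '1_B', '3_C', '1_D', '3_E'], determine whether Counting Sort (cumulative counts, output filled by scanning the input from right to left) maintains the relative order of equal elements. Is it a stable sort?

Trace Counting Sort on the labeled array (the key is the number; the letter only tracks identity):
  Counts for values 0..3: [0, 2, 1, 2]
  Cumulative counts: [0, 2, 3, 5]
  Scan right to left: place 3_E at output index 4
  Scan right to left: place 1_D at output index 1
  Scan right to left: place 3_C at output index 3
  Scan right to left: place 1_B at output index 0
  Scan right to left: place 2_A at output index 2
  Output: [1_B, 1_D, 2_A, 3_C, 3_E]
Equal keys:
  value 1: originally 1_B, 1_D; after sorting 1_B, 1_D -> order preserved
  value 3: originally 3_C, 3_E; after sorting 3_C, 3_E -> order preserved
All equal keys kept their original relative order. Counting Sort is stable: scanning the input right to left with decreasing cumulative counts places later duplicates at later output positions.
Answer: Stable


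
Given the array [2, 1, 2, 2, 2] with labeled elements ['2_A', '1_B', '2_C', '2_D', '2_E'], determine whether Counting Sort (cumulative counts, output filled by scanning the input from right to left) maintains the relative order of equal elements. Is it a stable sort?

Trace Counting Sort on the labeled array (the key is the number; the letter only tracks identity):
  Counts for values 0..2: [0, 1, 4]
  Cumulative counts: [0, 1, 5]
  Scan right to left: place 2_E at output index 4
  Scan right to left: place 2_D at output index 3
  Scan right to left: place 2_C at output index 2
  Scan right to left: place 1_B at output index 0
  Scan right to left: place 2_A at output index 1
  Output: [1_B, 2_A, 2_C, 2_D, 2_E]
Equal keys:
  value 2: originally 2_A, 2_C, 2_D, 2_E; after sorting 2_A, 2_C, 2_D, 2_E -> order preserved
All equal keys kept their original relative order. Counting Sort is stable: scanning the input right to left with decreasing cumulative counts places later duplicates at later output positions.
Answer: Stable


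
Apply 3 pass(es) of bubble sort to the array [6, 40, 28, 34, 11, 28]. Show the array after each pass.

After pass 1: [6, 28, 34, 11, 28, 40] (4 swaps)
After pass 2: [6, 28, 11, 28, 34, 40] (2 swaps)
After pass 3: [6, 11, 28, 28, 34, 40] (1 swaps)
Total swaps: 7


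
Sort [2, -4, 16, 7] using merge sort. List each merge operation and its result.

Divide and conquer:
  Merge [2] + [-4] -> [-4, 2]
  Merge [16] + [7] -> [7, 16]
  Merge [-4, 2] + [7, 16] -> [-4, 2, 7, 16]


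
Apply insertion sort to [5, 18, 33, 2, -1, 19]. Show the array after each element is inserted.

First element 5 is already 'sorted'
Insert 18: shifted 0 elements -> [5, 18, 33, 2, -1, 19]
Insert 33: shifted 0 elements -> [5, 18, 33, 2, -1, 19]
Insert 2: shifted 3 elements -> [2, 5, 18, 33, -1, 19]
Insert -1: shifted 4 elements -> [-1, 2, 5, 18, 33, 19]
Insert 19: shifted 1 elements -> [-1, 2, 5, 18, 19, 33]


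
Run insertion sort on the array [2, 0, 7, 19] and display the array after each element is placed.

First element 2 is already 'sorted'
Insert 0: shifted 1 elements -> [0, 2, 7, 19]
Insert 7: shifted 0 elements -> [0, 2, 7, 19]
Insert 19: shifted 0 elements -> [0, 2, 7, 19]


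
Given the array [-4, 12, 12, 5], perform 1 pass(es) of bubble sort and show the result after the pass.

After pass 1: [-4, 12, 5, 12] (1 swaps)
Total swaps: 1


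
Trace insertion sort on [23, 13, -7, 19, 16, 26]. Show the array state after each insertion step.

First element 23 is already 'sorted'
Insert 13: shifted 1 elements -> [13, 23, -7, 19, 16, 26]
Insert -7: shifted 2 elements -> [-7, 13, 23, 19, 16, 26]
Insert 19: shifted 1 elements -> [-7, 13, 19, 23, 16, 26]
Insert 16: shifted 2 elements -> [-7, 13, 16, 19, 23, 26]
Insert 26: shifted 0 elements -> [-7, 13, 16, 19, 23, 26]


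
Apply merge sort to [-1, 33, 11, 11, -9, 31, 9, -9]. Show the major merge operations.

Divide and conquer:
  Merge [-1] + [33] -> [-1, 33]
  Merge [11] + [11] -> [11, 11]
  Merge [-1, 33] + [11, 11] -> [-1, 11, 11, 33]
  Merge [-9] + [31] -> [-9, 31]
  Merge [9] + [-9] -> [-9, 9]
  Merge [-9, 31] + [-9, 9] -> [-9, -9, 9, 31]
  Merge [-1, 11, 11, 33] + [-9, -9, 9, 31] -> [-9, -9, -1, 9, 11, 11, 31, 33]


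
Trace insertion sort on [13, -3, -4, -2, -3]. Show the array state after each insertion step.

First element 13 is already 'sorted'
Insert -3: shifted 1 elements -> [-3, 13, -4, -2, -3]
Insert -4: shifted 2 elements -> [-4, -3, 13, -2, -3]
Insert -2: shifted 1 elements -> [-4, -3, -2, 13, -3]
Insert -3: shifted 2 elements -> [-4, -3, -3, -2, 13]


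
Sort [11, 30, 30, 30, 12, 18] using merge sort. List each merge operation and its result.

Divide and conquer:
  Merge [30] + [30] -> [30, 30]
  Merge [11] + [30, 30] -> [11, 30, 30]
  Merge [12] + [18] -> [12, 18]
  Merge [30] + [12, 18] -> [12, 18, 30]
  Merge [11, 30, 30] + [12, 18, 30] -> [11, 12, 18, 30, 30, 30]


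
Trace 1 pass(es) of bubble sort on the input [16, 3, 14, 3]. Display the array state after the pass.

After pass 1: [3, 14, 3, 16] (3 swaps)
Total swaps: 3


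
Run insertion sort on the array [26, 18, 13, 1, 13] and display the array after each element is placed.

First element 26 is already 'sorted'
Insert 18: shifted 1 elements -> [18, 26, 13, 1, 13]
Insert 13: shifted 2 elements -> [13, 18, 26, 1, 13]
Insert 1: shifted 3 elements -> [1, 13, 18, 26, 13]
Insert 13: shifted 2 elements -> [1, 13, 13, 18, 26]


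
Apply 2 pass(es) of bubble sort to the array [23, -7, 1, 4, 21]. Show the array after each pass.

After pass 1: [-7, 1, 4, 21, 23] (4 swaps)
After pass 2: [-7, 1, 4, 21, 23] (0 swaps)
Total swaps: 4


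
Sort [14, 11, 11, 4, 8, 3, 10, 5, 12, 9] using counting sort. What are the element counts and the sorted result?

Count array: [0, 0, 0, 1, 1, 1, 0, 0, 1, 1, 1, 2, 1, 0, 1]
(count[i] = number of elements equal to i)
Cumulative count: [0, 0, 0, 1, 2, 3, 3, 3, 4, 5, 6, 8, 9, 9, 10]
Sorted: [3, 4, 5, 8, 9, 10, 11, 11, 12, 14]


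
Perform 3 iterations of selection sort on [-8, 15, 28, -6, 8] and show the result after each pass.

Pass 1: Select minimum -8 at index 0, swap -> [-8, 15, 28, -6, 8]
Pass 2: Select minimum -6 at index 3, swap -> [-8, -6, 28, 15, 8]
Pass 3: Select minimum 8 at index 4, swap -> [-8, -6, 8, 15, 28]


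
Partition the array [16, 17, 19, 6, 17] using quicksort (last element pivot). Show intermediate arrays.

Partition 1: pivot=17 at index 3 -> [16, 17, 6, 17, 19]
Partition 2: pivot=6 at index 0 -> [6, 17, 16, 17, 19]
Partition 3: pivot=16 at index 1 -> [6, 16, 17, 17, 19]


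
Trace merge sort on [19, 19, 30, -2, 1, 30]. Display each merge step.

Divide and conquer:
  Merge [19] + [30] -> [19, 30]
  Merge [19] + [19, 30] -> [19, 19, 30]
  Merge [1] + [30] -> [1, 30]
  Merge [-2] + [1, 30] -> [-2, 1, 30]
  Merge [19, 19, 30] + [-2, 1, 30] -> [-2, 1, 19, 19, 30, 30]


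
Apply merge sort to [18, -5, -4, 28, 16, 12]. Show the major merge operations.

Divide and conquer:
  Merge [-5] + [-4] -> [-5, -4]
  Merge [18] + [-5, -4] -> [-5, -4, 18]
  Merge [16] + [12] -> [12, 16]
  Merge [28] + [12, 16] -> [12, 16, 28]
  Merge [-5, -4, 18] + [12, 16, 28] -> [-5, -4, 12, 16, 18, 28]


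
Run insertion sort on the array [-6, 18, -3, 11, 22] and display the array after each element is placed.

First element -6 is already 'sorted'
Insert 18: shifted 0 elements -> [-6, 18, -3, 11, 22]
Insert -3: shifted 1 elements -> [-6, -3, 18, 11, 22]
Insert 11: shifted 1 elements -> [-6, -3, 11, 18, 22]
Insert 22: shifted 0 elements -> [-6, -3, 11, 18, 22]


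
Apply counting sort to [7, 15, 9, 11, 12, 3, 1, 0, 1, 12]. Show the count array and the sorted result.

Count array: [1, 2, 0, 1, 0, 0, 0, 1, 0, 1, 0, 1, 2, 0, 0, 1]
(count[i] = number of elements equal to i)
Cumulative count: [1, 3, 3, 4, 4, 4, 4, 5, 5, 6, 6, 7, 9, 9, 9, 10]
Sorted: [0, 1, 1, 3, 7, 9, 11, 12, 12, 15]


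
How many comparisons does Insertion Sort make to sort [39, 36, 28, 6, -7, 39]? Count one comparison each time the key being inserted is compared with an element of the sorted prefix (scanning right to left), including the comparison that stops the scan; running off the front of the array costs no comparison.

Insert 36: 39 > 36 (shift), reached front = 1 comparison(s) -> [36, 39, 28, 6, -7, 39]
Insert 28: 39 > 28 (shift), 36 > 28 (shift), reached front = 2 comparison(s) -> [28, 36, 39, 6, -7, 39]
Insert 6: 39 > 6 (shift), 36 > 6 (shift), 28 > 6 (shift), reached front = 3 comparison(s) -> [6, 28, 36, 39, -7, 39]
Insert -7: 39 > -7 (shift), 36 > -7 (shift), 28 > -7 (shift), 6 > -7 (shift), reached front = 4 comparison(s) -> [-7, 6, 28, 36, 39, 39]
Insert 39: 39 <= 39 (stop) = 1 comparison(s) -> [-7, 6, 28, 36, 39, 39]
Total comparisons: 1 + 2 + 3 + 4 + 1 = 11


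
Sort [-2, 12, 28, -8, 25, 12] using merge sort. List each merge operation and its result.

Divide and conquer:
  Merge [12] + [28] -> [12, 28]
  Merge [-2] + [12, 28] -> [-2, 12, 28]
  Merge [25] + [12] -> [12, 25]
  Merge [-8] + [12, 25] -> [-8, 12, 25]
  Merge [-2, 12, 28] + [-8, 12, 25] -> [-8, -2, 12, 12, 25, 28]


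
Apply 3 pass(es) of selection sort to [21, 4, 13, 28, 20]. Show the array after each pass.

Pass 1: Select minimum 4 at index 1, swap -> [4, 21, 13, 28, 20]
Pass 2: Select minimum 13 at index 2, swap -> [4, 13, 21, 28, 20]
Pass 3: Select minimum 20 at index 4, swap -> [4, 13, 20, 28, 21]


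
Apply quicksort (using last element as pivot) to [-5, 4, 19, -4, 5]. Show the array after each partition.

Partition 1: pivot=5 at index 3 -> [-5, 4, -4, 5, 19]
Partition 2: pivot=-4 at index 1 -> [-5, -4, 4, 5, 19]


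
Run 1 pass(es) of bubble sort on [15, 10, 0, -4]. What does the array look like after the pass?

After pass 1: [10, 0, -4, 15] (3 swaps)
Total swaps: 3


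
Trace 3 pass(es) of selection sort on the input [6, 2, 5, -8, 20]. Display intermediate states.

Pass 1: Select minimum -8 at index 3, swap -> [-8, 2, 5, 6, 20]
Pass 2: Select minimum 2 at index 1, swap -> [-8, 2, 5, 6, 20]
Pass 3: Select minimum 5 at index 2, swap -> [-8, 2, 5, 6, 20]


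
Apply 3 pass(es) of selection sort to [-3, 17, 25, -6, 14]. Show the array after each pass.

Pass 1: Select minimum -6 at index 3, swap -> [-6, 17, 25, -3, 14]
Pass 2: Select minimum -3 at index 3, swap -> [-6, -3, 25, 17, 14]
Pass 3: Select minimum 14 at index 4, swap -> [-6, -3, 14, 17, 25]


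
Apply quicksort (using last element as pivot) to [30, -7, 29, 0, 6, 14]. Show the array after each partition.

Partition 1: pivot=14 at index 3 -> [-7, 0, 6, 14, 29, 30]
Partition 2: pivot=6 at index 2 -> [-7, 0, 6, 14, 29, 30]
Partition 3: pivot=0 at index 1 -> [-7, 0, 6, 14, 29, 30]
Partition 4: pivot=30 at index 5 -> [-7, 0, 6, 14, 29, 30]


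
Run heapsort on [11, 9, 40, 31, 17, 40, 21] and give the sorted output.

Build heap: [40, 31, 40, 9, 17, 11, 21]
Extract 40: [40, 31, 21, 9, 17, 11, 40]
Extract 40: [31, 17, 21, 9, 11, 40, 40]
Extract 31: [21, 17, 11, 9, 31, 40, 40]
Extract 21: [17, 9, 11, 21, 31, 40, 40]
Extract 17: [11, 9, 17, 21, 31, 40, 40]
Extract 11: [9, 11, 17, 21, 31, 40, 40]


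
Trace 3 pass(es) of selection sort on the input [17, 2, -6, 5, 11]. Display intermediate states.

Pass 1: Select minimum -6 at index 2, swap -> [-6, 2, 17, 5, 11]
Pass 2: Select minimum 2 at index 1, swap -> [-6, 2, 17, 5, 11]
Pass 3: Select minimum 5 at index 3, swap -> [-6, 2, 5, 17, 11]


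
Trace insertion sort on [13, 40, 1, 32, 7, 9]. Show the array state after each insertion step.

First element 13 is already 'sorted'
Insert 40: shifted 0 elements -> [13, 40, 1, 32, 7, 9]
Insert 1: shifted 2 elements -> [1, 13, 40, 32, 7, 9]
Insert 32: shifted 1 elements -> [1, 13, 32, 40, 7, 9]
Insert 7: shifted 3 elements -> [1, 7, 13, 32, 40, 9]
Insert 9: shifted 3 elements -> [1, 7, 9, 13, 32, 40]


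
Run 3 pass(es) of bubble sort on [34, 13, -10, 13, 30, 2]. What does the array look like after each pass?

After pass 1: [13, -10, 13, 30, 2, 34] (5 swaps)
After pass 2: [-10, 13, 13, 2, 30, 34] (2 swaps)
After pass 3: [-10, 13, 2, 13, 30, 34] (1 swaps)
Total swaps: 8


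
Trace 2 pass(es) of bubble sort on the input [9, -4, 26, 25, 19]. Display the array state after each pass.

After pass 1: [-4, 9, 25, 19, 26] (3 swaps)
After pass 2: [-4, 9, 19, 25, 26] (1 swaps)
Total swaps: 4


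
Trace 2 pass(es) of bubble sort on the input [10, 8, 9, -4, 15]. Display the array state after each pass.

After pass 1: [8, 9, -4, 10, 15] (3 swaps)
After pass 2: [8, -4, 9, 10, 15] (1 swaps)
Total swaps: 4


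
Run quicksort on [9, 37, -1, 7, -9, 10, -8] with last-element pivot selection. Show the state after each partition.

Partition 1: pivot=-8 at index 1 -> [-9, -8, -1, 7, 9, 10, 37]
Partition 2: pivot=37 at index 6 -> [-9, -8, -1, 7, 9, 10, 37]
Partition 3: pivot=10 at index 5 -> [-9, -8, -1, 7, 9, 10, 37]
Partition 4: pivot=9 at index 4 -> [-9, -8, -1, 7, 9, 10, 37]
Partition 5: pivot=7 at index 3 -> [-9, -8, -1, 7, 9, 10, 37]


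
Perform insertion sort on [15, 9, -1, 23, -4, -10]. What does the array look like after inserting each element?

First element 15 is already 'sorted'
Insert 9: shifted 1 elements -> [9, 15, -1, 23, -4, -10]
Insert -1: shifted 2 elements -> [-1, 9, 15, 23, -4, -10]
Insert 23: shifted 0 elements -> [-1, 9, 15, 23, -4, -10]
Insert -4: shifted 4 elements -> [-4, -1, 9, 15, 23, -10]
Insert -10: shifted 5 elements -> [-10, -4, -1, 9, 15, 23]


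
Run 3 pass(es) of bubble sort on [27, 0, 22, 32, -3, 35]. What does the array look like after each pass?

After pass 1: [0, 22, 27, -3, 32, 35] (3 swaps)
After pass 2: [0, 22, -3, 27, 32, 35] (1 swaps)
After pass 3: [0, -3, 22, 27, 32, 35] (1 swaps)
Total swaps: 5


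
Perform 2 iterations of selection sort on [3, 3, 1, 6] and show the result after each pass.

Pass 1: Select minimum 1 at index 2, swap -> [1, 3, 3, 6]
Pass 2: Select minimum 3 at index 1, swap -> [1, 3, 3, 6]


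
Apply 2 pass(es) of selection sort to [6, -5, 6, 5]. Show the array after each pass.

Pass 1: Select minimum -5 at index 1, swap -> [-5, 6, 6, 5]
Pass 2: Select minimum 5 at index 3, swap -> [-5, 5, 6, 6]
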